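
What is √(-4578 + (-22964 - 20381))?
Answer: I*√47923 ≈ 218.91*I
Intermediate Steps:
√(-4578 + (-22964 - 20381)) = √(-4578 - 43345) = √(-47923) = I*√47923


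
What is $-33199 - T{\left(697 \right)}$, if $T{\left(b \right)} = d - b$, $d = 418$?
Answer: $-32920$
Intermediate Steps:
$T{\left(b \right)} = 418 - b$
$-33199 - T{\left(697 \right)} = -33199 - \left(418 - 697\right) = -33199 - -279 = -33199 + 279 = -32920$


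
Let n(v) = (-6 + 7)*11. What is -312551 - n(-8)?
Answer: -312562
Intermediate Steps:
n(v) = 11 (n(v) = 1*11 = 11)
-312551 - n(-8) = -312551 - 1*11 = -312551 - 11 = -312562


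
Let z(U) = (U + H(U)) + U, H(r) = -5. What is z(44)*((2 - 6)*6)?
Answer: -1992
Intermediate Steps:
z(U) = -5 + 2*U (z(U) = (U - 5) + U = (-5 + U) + U = -5 + 2*U)
z(44)*((2 - 6)*6) = (-5 + 2*44)*((2 - 6)*6) = (-5 + 88)*(-4*6) = 83*(-24) = -1992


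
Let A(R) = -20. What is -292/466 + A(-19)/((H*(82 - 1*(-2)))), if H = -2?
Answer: -4967/9786 ≈ -0.50756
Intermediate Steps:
-292/466 + A(-19)/((H*(82 - 1*(-2)))) = -292/466 - 20*(-1/(2*(82 - 1*(-2)))) = -292*1/466 - 20*(-1/(2*(82 + 2))) = -146/233 - 20/((-2*84)) = -146/233 - 20/(-168) = -146/233 - 20*(-1/168) = -146/233 + 5/42 = -4967/9786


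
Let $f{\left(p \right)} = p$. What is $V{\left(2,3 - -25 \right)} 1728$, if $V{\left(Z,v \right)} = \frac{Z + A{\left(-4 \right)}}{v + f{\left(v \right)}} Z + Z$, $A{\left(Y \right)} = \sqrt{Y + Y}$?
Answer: $\frac{25056}{7} + \frac{864 i \sqrt{2}}{7} \approx 3579.4 + 174.55 i$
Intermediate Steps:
$A{\left(Y \right)} = \sqrt{2} \sqrt{Y}$ ($A{\left(Y \right)} = \sqrt{2 Y} = \sqrt{2} \sqrt{Y}$)
$V{\left(Z,v \right)} = Z + \frac{Z \left(Z + 2 i \sqrt{2}\right)}{2 v}$ ($V{\left(Z,v \right)} = \frac{Z + \sqrt{2} \sqrt{-4}}{v + v} Z + Z = \frac{Z + \sqrt{2} \cdot 2 i}{2 v} Z + Z = \left(Z + 2 i \sqrt{2}\right) \frac{1}{2 v} Z + Z = \frac{Z + 2 i \sqrt{2}}{2 v} Z + Z = \frac{Z \left(Z + 2 i \sqrt{2}\right)}{2 v} + Z = Z + \frac{Z \left(Z + 2 i \sqrt{2}\right)}{2 v}$)
$V{\left(2,3 - -25 \right)} 1728 = \frac{1}{2} \cdot 2 \frac{1}{3 - -25} \left(2 + 2 \left(3 - -25\right) + 2 i \sqrt{2}\right) 1728 = \frac{1}{2} \cdot 2 \frac{1}{3 + 25} \left(2 + 2 \left(3 + 25\right) + 2 i \sqrt{2}\right) 1728 = \frac{1}{2} \cdot 2 \cdot \frac{1}{28} \left(2 + 2 \cdot 28 + 2 i \sqrt{2}\right) 1728 = \frac{1}{2} \cdot 2 \cdot \frac{1}{28} \left(2 + 56 + 2 i \sqrt{2}\right) 1728 = \frac{1}{2} \cdot 2 \cdot \frac{1}{28} \left(58 + 2 i \sqrt{2}\right) 1728 = \left(\frac{29}{14} + \frac{i \sqrt{2}}{14}\right) 1728 = \frac{25056}{7} + \frac{864 i \sqrt{2}}{7}$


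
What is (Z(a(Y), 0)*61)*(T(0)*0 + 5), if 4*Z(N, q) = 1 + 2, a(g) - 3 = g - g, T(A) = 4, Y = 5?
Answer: 915/4 ≈ 228.75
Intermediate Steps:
a(g) = 3 (a(g) = 3 + (g - g) = 3 + 0 = 3)
Z(N, q) = ¾ (Z(N, q) = (1 + 2)/4 = (¼)*3 = ¾)
(Z(a(Y), 0)*61)*(T(0)*0 + 5) = ((¾)*61)*(4*0 + 5) = 183*(0 + 5)/4 = (183/4)*5 = 915/4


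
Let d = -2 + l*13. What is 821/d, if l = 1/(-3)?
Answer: -2463/19 ≈ -129.63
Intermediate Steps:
l = -1/3 (l = 1*(-1/3) = -1/3 ≈ -0.33333)
d = -19/3 (d = -2 - 1/3*13 = -2 - 13/3 = -19/3 ≈ -6.3333)
821/d = 821/(-19/3) = 821*(-3/19) = -2463/19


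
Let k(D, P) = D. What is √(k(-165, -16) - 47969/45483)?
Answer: 14*I*√1752641922/45483 ≈ 12.886*I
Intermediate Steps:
√(k(-165, -16) - 47969/45483) = √(-165 - 47969/45483) = √(-7552664/45483) = 14*I*√1752641922/45483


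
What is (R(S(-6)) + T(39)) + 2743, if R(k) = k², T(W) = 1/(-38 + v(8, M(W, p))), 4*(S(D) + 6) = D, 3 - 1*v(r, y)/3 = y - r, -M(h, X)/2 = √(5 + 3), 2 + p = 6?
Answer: 2944831/1052 + 12*√2/263 ≈ 2799.3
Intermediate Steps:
p = 4 (p = -2 + 6 = 4)
M(h, X) = -4*√2 (M(h, X) = -2*√(5 + 3) = -4*√2)
v(r, y) = 9 - 3*y + 3*r (v(r, y) = 9 - 3*(y - r) = 9 + (-3*y + 3*r) = 9 - 3*y + 3*r)
S(D) = -6 + D/4
T(W) = 1/(-5 + 12*√2) (T(W) = 1/(-38 + (9 - (-12)*√2 + 3*8)) = 1/(-38 + (9 + 12*√2 + 24)) = 1/(-38 + (33 + 12*√2)) = 1/(-5 + 12*√2))
(R(S(-6)) + T(39)) + 2743 = ((-6 + (¼)*(-6))² + (5/263 + 12*√2/263)) + 2743 = ((-6 - 3/2)² + (5/263 + 12*√2/263)) + 2743 = ((-15/2)² + (5/263 + 12*√2/263)) + 2743 = (225/4 + (5/263 + 12*√2/263)) + 2743 = (59195/1052 + 12*√2/263) + 2743 = 2944831/1052 + 12*√2/263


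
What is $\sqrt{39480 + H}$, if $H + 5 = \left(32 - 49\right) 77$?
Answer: $\sqrt{38166} \approx 195.36$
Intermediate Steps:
$H = -1314$ ($H = -5 + \left(32 - 49\right) 77 = -5 - 1309 = -1314$)
$\sqrt{39480 + H} = \sqrt{39480 - 1314} = \sqrt{38166}$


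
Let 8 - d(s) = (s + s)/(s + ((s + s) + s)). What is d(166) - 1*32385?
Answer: -64755/2 ≈ -32378.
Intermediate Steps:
d(s) = 15/2 (d(s) = 8 - (s + s)/(s + ((s + s) + s)) = 8 - 2*s/(s + (2*s + s)) = 8 - 2*s/(s + 3*s) = 8 - 2*s/(4*s) = 8 - 2*s*1/(4*s) = 8 - 1*1/2 = 8 - 1/2 = 15/2)
d(166) - 1*32385 = 15/2 - 1*32385 = 15/2 - 32385 = -64755/2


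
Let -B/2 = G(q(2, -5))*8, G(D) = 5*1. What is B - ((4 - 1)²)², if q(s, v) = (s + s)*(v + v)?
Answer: -161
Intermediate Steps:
q(s, v) = 4*s*v (q(s, v) = (2*s)*(2*v) = 4*s*v)
G(D) = 5
B = -80 (B = -10*8 = -2*40 = -80)
B - ((4 - 1)²)² = -80 - ((4 - 1)²)² = -80 - (3²)² = -80 - 1*9² = -80 - 1*81 = -80 - 81 = -161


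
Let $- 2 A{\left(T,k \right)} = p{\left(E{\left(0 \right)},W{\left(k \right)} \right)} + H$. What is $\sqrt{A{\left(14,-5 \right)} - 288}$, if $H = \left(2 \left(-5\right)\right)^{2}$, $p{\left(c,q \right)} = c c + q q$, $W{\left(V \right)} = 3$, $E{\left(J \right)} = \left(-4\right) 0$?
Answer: $\frac{i \sqrt{1370}}{2} \approx 18.507 i$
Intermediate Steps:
$E{\left(J \right)} = 0$
$p{\left(c,q \right)} = c^{2} + q^{2}$
$H = 100$ ($H = \left(-10\right)^{2} = 100$)
$A{\left(T,k \right)} = - \frac{109}{2}$ ($A{\left(T,k \right)} = - \frac{\left(0^{2} + 3^{2}\right) + 100}{2} = - \frac{\left(0 + 9\right) + 100}{2} = - \frac{9 + 100}{2} = \left(- \frac{1}{2}\right) 109 = - \frac{109}{2}$)
$\sqrt{A{\left(14,-5 \right)} - 288} = \sqrt{- \frac{109}{2} - 288} = \sqrt{- \frac{685}{2}} = \frac{i \sqrt{1370}}{2}$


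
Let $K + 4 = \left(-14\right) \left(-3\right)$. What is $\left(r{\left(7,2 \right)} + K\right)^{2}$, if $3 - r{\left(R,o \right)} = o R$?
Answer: $729$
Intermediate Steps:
$r{\left(R,o \right)} = 3 - R o$ ($r{\left(R,o \right)} = 3 - o R = 3 - R o$)
$K = 38$ ($K = -4 - -42 = -4 + 42 = 38$)
$\left(r{\left(7,2 \right)} + K\right)^{2} = \left(\left(3 - 7 \cdot 2\right) + 38\right)^{2} = \left(\left(3 - 14\right) + 38\right)^{2} = \left(-11 + 38\right)^{2} = 27^{2} = 729$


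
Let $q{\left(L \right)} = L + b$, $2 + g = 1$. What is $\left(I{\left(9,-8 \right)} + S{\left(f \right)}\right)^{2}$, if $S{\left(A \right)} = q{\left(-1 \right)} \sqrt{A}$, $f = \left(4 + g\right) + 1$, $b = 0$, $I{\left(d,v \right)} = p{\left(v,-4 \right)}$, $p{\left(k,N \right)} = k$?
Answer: $100$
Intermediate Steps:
$g = -1$ ($g = -2 + 1 = -1$)
$I{\left(d,v \right)} = v$
$f = 4$ ($f = \left(4 - 1\right) + 1 = 3 + 1 = 4$)
$q{\left(L \right)} = L$ ($q{\left(L \right)} = L + 0 = L$)
$S{\left(A \right)} = - \sqrt{A}$
$\left(I{\left(9,-8 \right)} + S{\left(f \right)}\right)^{2} = \left(-8 - \sqrt{4}\right)^{2} = \left(-8 - 2\right)^{2} = \left(-10\right)^{2} = 100$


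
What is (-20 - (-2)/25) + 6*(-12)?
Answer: -2298/25 ≈ -91.920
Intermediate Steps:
(-20 - (-2)/25) + 6*(-12) = (-20 - (-2)/25) - 72 = (-20 - 1*(-2/25)) - 72 = (-20 + 2/25) - 72 = -498/25 - 72 = -2298/25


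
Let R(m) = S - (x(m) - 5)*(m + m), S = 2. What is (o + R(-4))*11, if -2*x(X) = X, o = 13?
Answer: -99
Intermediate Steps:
x(X) = -X/2
R(m) = 2 - 2*m*(-5 - m/2) (R(m) = 2 - (-m/2 - 5)*(m + m) = 2 - (-5 - m/2)*2*m = 2 - 2*m*(-5 - m/2))
(o + R(-4))*11 = (13 + (2 + (-4)² + 10*(-4)))*11 = (13 + (2 + 16 - 40))*11 = (13 - 22)*11 = -9*11 = -99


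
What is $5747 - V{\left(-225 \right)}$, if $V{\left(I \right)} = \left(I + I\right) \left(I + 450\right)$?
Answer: $106997$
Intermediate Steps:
$V{\left(I \right)} = 2 I \left(450 + I\right)$
$5747 - V{\left(-225 \right)} = 5747 - 2 \left(-225\right) \left(450 - 225\right) = 5747 - 2 \left(-225\right) 225 = 5747 - -101250 = 5747 + 101250 = 106997$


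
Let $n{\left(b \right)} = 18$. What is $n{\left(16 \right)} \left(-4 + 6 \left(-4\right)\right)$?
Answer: $-504$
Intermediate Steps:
$n{\left(16 \right)} \left(-4 + 6 \left(-4\right)\right) = 18 \left(-4 + 6 \left(-4\right)\right) = 18 \left(-4 - 24\right) = 18 \left(-28\right) = -504$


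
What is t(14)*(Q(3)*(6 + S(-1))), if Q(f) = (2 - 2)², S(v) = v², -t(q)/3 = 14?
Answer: 0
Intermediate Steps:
t(q) = -42 (t(q) = -3*14 = -42)
Q(f) = 0 (Q(f) = 0² = 0)
t(14)*(Q(3)*(6 + S(-1))) = -0*(6 + (-1)²) = -0*(6 + 1) = -0*7 = -42*0 = 0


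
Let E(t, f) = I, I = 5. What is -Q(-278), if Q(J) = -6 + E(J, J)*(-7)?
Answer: 41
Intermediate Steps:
E(t, f) = 5
Q(J) = -41 (Q(J) = -6 + 5*(-7) = -6 - 35 = -41)
-Q(-278) = -1*(-41) = 41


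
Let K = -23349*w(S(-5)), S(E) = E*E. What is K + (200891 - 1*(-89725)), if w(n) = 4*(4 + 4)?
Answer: -456552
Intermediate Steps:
S(E) = E²
w(n) = 32 (w(n) = 4*8 = 32)
K = -747168 (K = -23349*32 = -747168)
K + (200891 - 1*(-89725)) = -747168 + (200891 - 1*(-89725)) = -747168 + (200891 + 89725) = -747168 + 290616 = -456552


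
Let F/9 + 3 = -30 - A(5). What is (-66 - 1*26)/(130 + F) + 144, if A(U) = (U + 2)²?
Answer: 21911/152 ≈ 144.15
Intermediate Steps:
A(U) = (2 + U)²
F = -738 (F = -27 + 9*(-30 - (2 + 5)²) = -27 + 9*(-30 - 1*7²) = -27 + 9*(-30 - 1*49) = -27 + 9*(-30 - 49) = -27 + 9*(-79) = -27 - 711 = -738)
(-66 - 1*26)/(130 + F) + 144 = (-66 - 1*26)/(130 - 738) + 144 = (-66 - 26)/(-608) + 144 = -1/608*(-92) + 144 = 23/152 + 144 = 21911/152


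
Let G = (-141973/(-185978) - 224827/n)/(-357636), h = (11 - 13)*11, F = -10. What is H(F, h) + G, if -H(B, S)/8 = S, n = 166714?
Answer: 37530487164979123/213241402363956 ≈ 176.00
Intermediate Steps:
h = -22 (h = -2*11 = -22)
H(B, S) = -8*S
G = 348922867/213241402363956 (G = (-141973/(-185978) - 224827/166714)/(-357636) = (-141973*(-1/185978) - 224827*1/166714)*(-1/357636) = (10921/14306 - 224827/166714)*(-1/357636) = -348922867/596252621*(-1/357636) = 348922867/213241402363956 ≈ 1.6363e-6)
H(F, h) + G = -8*(-22) + 348922867/213241402363956 = 176 + 348922867/213241402363956 = 37530487164979123/213241402363956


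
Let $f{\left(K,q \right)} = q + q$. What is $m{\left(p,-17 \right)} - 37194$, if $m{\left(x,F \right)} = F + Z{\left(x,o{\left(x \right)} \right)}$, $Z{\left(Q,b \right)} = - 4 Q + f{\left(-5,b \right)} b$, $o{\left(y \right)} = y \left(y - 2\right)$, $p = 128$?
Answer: $520187045$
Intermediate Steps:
$f{\left(K,q \right)} = 2 q$
$o{\left(y \right)} = y \left(-2 + y\right)$
$Z{\left(Q,b \right)} = - 4 Q + 2 b^{2}$ ($Z{\left(Q,b \right)} = - 4 Q + 2 b b = - 4 Q + 2 b^{2}$)
$m{\left(x,F \right)} = F - 4 x + 2 x^{2} \left(-2 + x\right)^{2}$ ($m{\left(x,F \right)} = F - \left(- 2 x^{2} \left(-2 + x\right)^{2} + 4 x\right) = F + \left(- 4 x + 2 x^{2} \left(-2 + x\right)^{2}\right) = F - 4 x + 2 x^{2} \left(-2 + x\right)^{2}$)
$m{\left(p,-17 \right)} - 37194 = \left(-17 - 512 + 2 \cdot 128^{2} \left(-2 + 128\right)^{2}\right) - 37194 = \left(-17 - 512 + 2 \cdot 16384 \cdot 126^{2}\right) - 37194 = \left(-17 - 512 + 2 \cdot 16384 \cdot 15876\right) - 37194 = \left(-17 - 512 + 520224768\right) - 37194 = 520224239 - 37194 = 520187045$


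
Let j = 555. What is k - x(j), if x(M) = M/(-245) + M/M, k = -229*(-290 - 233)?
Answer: 5868645/49 ≈ 1.1977e+5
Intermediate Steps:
k = 119767 (k = -229*(-523) = 119767)
x(M) = 1 - M/245 (x(M) = M*(-1/245) + 1 = -M/245 + 1 = 1 - M/245)
k - x(j) = 119767 - (1 - 1/245*555) = 119767 - (1 - 111/49) = 119767 - 1*(-62/49) = 119767 + 62/49 = 5868645/49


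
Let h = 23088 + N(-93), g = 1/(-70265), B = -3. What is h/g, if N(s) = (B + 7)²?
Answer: -1623402560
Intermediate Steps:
N(s) = 16 (N(s) = (-3 + 7)² = 4² = 16)
g = -1/70265 ≈ -1.4232e-5
h = 23104 (h = 23088 + 16 = 23104)
h/g = 23104/(-1/70265) = 23104*(-70265) = -1623402560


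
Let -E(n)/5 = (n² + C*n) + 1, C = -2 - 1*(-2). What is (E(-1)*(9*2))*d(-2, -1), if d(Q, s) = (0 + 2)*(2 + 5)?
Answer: -2520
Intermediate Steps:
d(Q, s) = 14 (d(Q, s) = 2*7 = 14)
C = 0 (C = -2 + 2 = 0)
E(n) = -5 - 5*n² (E(n) = -5*((n² + 0*n) + 1) = -5*((n² + 0) + 1) = -5*(n² + 1) = -5*(1 + n²) = -5 - 5*n²)
(E(-1)*(9*2))*d(-2, -1) = ((-5 - 5*(-1)²)*(9*2))*14 = ((-5 - 5*1)*18)*14 = ((-5 - 5)*18)*14 = -10*18*14 = -180*14 = -2520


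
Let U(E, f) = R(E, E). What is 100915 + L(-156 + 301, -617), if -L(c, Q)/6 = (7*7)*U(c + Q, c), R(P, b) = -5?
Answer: 102385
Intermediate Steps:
U(E, f) = -5
L(c, Q) = 1470 (L(c, Q) = -6*7*7*(-5) = -294*(-5) = -6*(-245) = 1470)
100915 + L(-156 + 301, -617) = 100915 + 1470 = 102385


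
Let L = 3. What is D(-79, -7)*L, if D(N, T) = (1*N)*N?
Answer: 18723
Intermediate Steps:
D(N, T) = N**2 (D(N, T) = N*N = N**2)
D(-79, -7)*L = (-79)**2*3 = 6241*3 = 18723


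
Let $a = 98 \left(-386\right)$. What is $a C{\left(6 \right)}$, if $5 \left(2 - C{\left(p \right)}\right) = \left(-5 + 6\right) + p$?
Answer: $- \frac{113484}{5} \approx -22697.0$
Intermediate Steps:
$a = -37828$
$C{\left(p \right)} = \frac{9}{5} - \frac{p}{5}$ ($C{\left(p \right)} = 2 - \frac{\left(-5 + 6\right) + p}{5} = 2 - \frac{1 + p}{5} = 2 - \left(\frac{1}{5} + \frac{p}{5}\right) = \frac{9}{5} - \frac{p}{5}$)
$a C{\left(6 \right)} = - 37828 \left(\frac{9}{5} - \frac{6}{5}\right) = \left(-37828\right) \frac{3}{5} = - \frac{113484}{5}$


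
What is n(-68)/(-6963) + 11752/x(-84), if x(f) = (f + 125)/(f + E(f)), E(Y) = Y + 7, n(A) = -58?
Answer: -13174494958/285483 ≈ -46148.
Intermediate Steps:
E(Y) = 7 + Y
x(f) = (125 + f)/(7 + 2*f) (x(f) = (f + 125)/(f + (7 + f)) = (125 + f)/(7 + 2*f))
n(-68)/(-6963) + 11752/x(-84) = -58/(-6963) + 11752/(((125 - 84)/(7 + 2*(-84)))) = -58*(-1/6963) + 11752/((41/(7 - 168))) = 58/6963 + 11752/((41/(-161))) = 58/6963 + 11752/((-1/161*41)) = 58/6963 + 11752/(-41/161) = 58/6963 + 11752*(-161/41) = 58/6963 - 1892072/41 = -13174494958/285483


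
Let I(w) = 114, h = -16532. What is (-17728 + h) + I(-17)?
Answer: -34146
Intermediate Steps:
(-17728 + h) + I(-17) = (-17728 - 16532) + 114 = -34260 + 114 = -34146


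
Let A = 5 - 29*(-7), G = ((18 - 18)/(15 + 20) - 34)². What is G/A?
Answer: 289/52 ≈ 5.5577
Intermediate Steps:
G = 1156 (G = (0/35 - 34)² = (0*(1/35) - 34)² = (0 - 34)² = (-34)² = 1156)
A = 208 (A = 5 + 203 = 208)
G/A = 1156/208 = 1156*(1/208) = 289/52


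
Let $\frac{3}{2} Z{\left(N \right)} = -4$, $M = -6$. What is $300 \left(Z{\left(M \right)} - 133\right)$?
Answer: $-40700$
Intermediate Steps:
$Z{\left(N \right)} = - \frac{8}{3}$ ($Z{\left(N \right)} = \frac{2}{3} \left(-4\right) = - \frac{8}{3}$)
$300 \left(Z{\left(M \right)} - 133\right) = 300 \left(- \frac{8}{3} - 133\right) = 300 \left(- \frac{407}{3}\right) = -40700$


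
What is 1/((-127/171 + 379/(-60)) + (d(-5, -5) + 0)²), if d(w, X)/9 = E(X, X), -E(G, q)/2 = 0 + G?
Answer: 3420/27677857 ≈ 0.00012356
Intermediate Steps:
E(G, q) = -2*G (E(G, q) = -2*(0 + G) = -2*G)
d(w, X) = -18*X (d(w, X) = 9*(-2*X) = -18*X)
1/((-127/171 + 379/(-60)) + (d(-5, -5) + 0)²) = 1/((-127/171 + 379/(-60)) + (-18*(-5) + 0)²) = 1/((-127*1/171 + 379*(-1/60)) + (90 + 0)²) = 1/((-127/171 - 379/60) + 90²) = 1/(-24143/3420 + 8100) = 1/(27677857/3420) = 3420/27677857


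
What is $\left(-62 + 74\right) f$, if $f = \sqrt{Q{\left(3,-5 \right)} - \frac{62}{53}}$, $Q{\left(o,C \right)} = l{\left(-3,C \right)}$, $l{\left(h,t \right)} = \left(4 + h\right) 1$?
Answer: $\frac{36 i \sqrt{53}}{53} \approx 4.945 i$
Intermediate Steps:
$l{\left(h,t \right)} = 4 + h$
$Q{\left(o,C \right)} = 1$ ($Q{\left(o,C \right)} = 4 - 3 = 1$)
$f = \frac{3 i \sqrt{53}}{53}$ ($f = \sqrt{1 - \frac{62}{53}} = \sqrt{- \frac{9}{53}} = \frac{3 i \sqrt{53}}{53} \approx 0.41208 i$)
$\left(-62 + 74\right) f = \left(-62 + 74\right) \frac{3 i \sqrt{53}}{53} = 12 \frac{3 i \sqrt{53}}{53} = \frac{36 i \sqrt{53}}{53}$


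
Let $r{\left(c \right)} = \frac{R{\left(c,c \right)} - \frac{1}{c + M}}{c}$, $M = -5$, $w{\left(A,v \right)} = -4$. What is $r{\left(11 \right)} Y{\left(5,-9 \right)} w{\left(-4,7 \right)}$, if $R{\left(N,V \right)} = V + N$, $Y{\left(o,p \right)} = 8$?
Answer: $- \frac{2096}{33} \approx -63.515$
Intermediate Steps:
$R{\left(N,V \right)} = N + V$
$r{\left(c \right)} = \frac{- \frac{1}{-5 + c} + 2 c}{c}$ ($r{\left(c \right)} = \frac{\left(c + c\right) - \frac{1}{c - 5}}{c} = \frac{2 c - \frac{1}{-5 + c}}{c} = \frac{- \frac{1}{-5 + c} + 2 c}{c}$)
$r{\left(11 \right)} Y{\left(5,-9 \right)} w{\left(-4,7 \right)} = \frac{-1 - 110 + 2 \cdot 11^{2}}{11 \left(-5 + 11\right)} 8 \left(-4\right) = \frac{-1 - 110 + 2 \cdot 121}{11 \cdot 6} \cdot 8 \left(-4\right) = \frac{1}{11} \cdot \frac{1}{6} \left(-1 - 110 + 242\right) 8 \left(-4\right) = \frac{1}{11} \cdot \frac{1}{6} \cdot 131 \cdot 8 \left(-4\right) = \frac{131}{66} \cdot 8 \left(-4\right) = \frac{524}{33} \left(-4\right) = - \frac{2096}{33}$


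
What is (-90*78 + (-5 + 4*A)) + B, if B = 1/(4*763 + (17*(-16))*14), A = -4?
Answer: -5322997/756 ≈ -7041.0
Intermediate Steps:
B = -1/756 (B = 1/(3052 - 272*14) = 1/(3052 - 3808) = 1/(-756) = -1/756 ≈ -0.0013228)
(-90*78 + (-5 + 4*A)) + B = (-90*78 + (-5 + 4*(-4))) - 1/756 = (-7020 + (-5 - 16)) - 1/756 = (-7020 - 21) - 1/756 = -7041 - 1/756 = -5322997/756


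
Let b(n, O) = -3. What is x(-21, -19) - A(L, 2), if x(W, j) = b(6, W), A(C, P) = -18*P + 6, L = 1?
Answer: 27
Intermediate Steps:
A(C, P) = 6 - 18*P
x(W, j) = -3
x(-21, -19) - A(L, 2) = -3 - (6 - 18*2) = -3 - (6 - 36) = -3 - 1*(-30) = -3 + 30 = 27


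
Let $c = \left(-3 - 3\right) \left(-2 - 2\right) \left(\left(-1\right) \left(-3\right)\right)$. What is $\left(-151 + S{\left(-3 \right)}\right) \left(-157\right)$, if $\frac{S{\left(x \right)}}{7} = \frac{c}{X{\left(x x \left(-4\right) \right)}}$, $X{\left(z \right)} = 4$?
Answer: $3925$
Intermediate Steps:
$c = 72$ ($c = - 6 \left(\left(-4\right) 3\right) = \left(-6\right) \left(-12\right) = 72$)
$S{\left(x \right)} = 126$ ($S{\left(x \right)} = 7 \cdot \frac{72}{4} = 7 \cdot 72 \cdot \frac{1}{4} = 7 \cdot 18 = 126$)
$\left(-151 + S{\left(-3 \right)}\right) \left(-157\right) = \left(-151 + 126\right) \left(-157\right) = \left(-25\right) \left(-157\right) = 3925$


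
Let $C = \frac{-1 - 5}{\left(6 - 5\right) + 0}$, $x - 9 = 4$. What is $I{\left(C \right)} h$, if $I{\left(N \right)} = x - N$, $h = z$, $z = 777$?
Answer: $14763$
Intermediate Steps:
$h = 777$
$x = 13$ ($x = 9 + 4 = 13$)
$C = -6$ ($C = - \frac{6}{1 + 0} = - \frac{6}{1} = \left(-6\right) 1 = -6$)
$I{\left(N \right)} = 13 - N$
$I{\left(C \right)} h = \left(13 - -6\right) 777 = \left(13 + 6\right) 777 = 19 \cdot 777 = 14763$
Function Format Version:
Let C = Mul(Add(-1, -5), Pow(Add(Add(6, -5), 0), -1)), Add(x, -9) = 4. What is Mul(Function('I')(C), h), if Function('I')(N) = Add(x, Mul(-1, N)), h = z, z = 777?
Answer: 14763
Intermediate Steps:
h = 777
x = 13 (x = Add(9, 4) = 13)
C = -6 (C = Mul(-6, Pow(Add(1, 0), -1)) = Mul(-6, Pow(1, -1)) = Mul(-6, 1) = -6)
Function('I')(N) = Add(13, Mul(-1, N))
Mul(Function('I')(C), h) = Mul(Add(13, Mul(-1, -6)), 777) = Mul(Add(13, 6), 777) = Mul(19, 777) = 14763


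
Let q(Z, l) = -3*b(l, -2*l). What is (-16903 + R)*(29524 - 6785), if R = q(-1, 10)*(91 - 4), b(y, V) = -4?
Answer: -360617801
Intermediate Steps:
q(Z, l) = 12 (q(Z, l) = -3*(-4) = 12)
R = 1044 (R = 12*(91 - 4) = 12*87 = 1044)
(-16903 + R)*(29524 - 6785) = (-16903 + 1044)*(29524 - 6785) = -15859*22739 = -360617801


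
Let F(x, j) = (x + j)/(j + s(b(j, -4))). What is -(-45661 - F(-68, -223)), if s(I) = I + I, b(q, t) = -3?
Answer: 10456660/229 ≈ 45662.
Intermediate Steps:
s(I) = 2*I
F(x, j) = (j + x)/(-6 + j) (F(x, j) = (x + j)/(j + 2*(-3)) = (j + x)/(j - 6) = (j + x)/(-6 + j))
-(-45661 - F(-68, -223)) = -(-45661 - (-223 - 68)/(-6 - 223)) = -(-45661 - (-291)/(-229)) = -(-45661 - (-1)*(-291)/229) = -(-45661 - 1*291/229) = -(-45661 - 291/229) = -1*(-10456660/229) = 10456660/229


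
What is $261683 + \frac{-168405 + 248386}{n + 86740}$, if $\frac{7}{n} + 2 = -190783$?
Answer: $\frac{618646619732572}{2364098699} \approx 2.6168 \cdot 10^{5}$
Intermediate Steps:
$n = - \frac{1}{27255}$ ($n = \frac{7}{-2 - 190783} = \frac{7}{-190785} = 7 \left(- \frac{1}{190785}\right) = - \frac{1}{27255} \approx -3.6691 \cdot 10^{-5}$)
$261683 + \frac{-168405 + 248386}{n + 86740} = 261683 + \frac{-168405 + 248386}{- \frac{1}{27255} + 86740} = 261683 + \frac{79981}{\frac{2364098699}{27255}} = 261683 + 79981 \cdot \frac{27255}{2364098699} = 261683 + \frac{2179882155}{2364098699} = \frac{618646619732572}{2364098699}$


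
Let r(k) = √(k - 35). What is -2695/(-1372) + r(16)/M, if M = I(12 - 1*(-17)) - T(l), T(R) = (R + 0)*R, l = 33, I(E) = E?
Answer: 55/28 - I*√19/1060 ≈ 1.9643 - 0.0041122*I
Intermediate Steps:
r(k) = √(-35 + k)
T(R) = R² (T(R) = R*R = R²)
M = -1060 (M = (12 - 1*(-17)) - 1*33² = (12 + 17) - 1*1089 = 29 - 1089 = -1060)
-2695/(-1372) + r(16)/M = -2695/(-1372) + √(-35 + 16)/(-1060) = -2695*(-1/1372) + √(-19)*(-1/1060) = 55/28 + (I*√19)*(-1/1060) = 55/28 - I*√19/1060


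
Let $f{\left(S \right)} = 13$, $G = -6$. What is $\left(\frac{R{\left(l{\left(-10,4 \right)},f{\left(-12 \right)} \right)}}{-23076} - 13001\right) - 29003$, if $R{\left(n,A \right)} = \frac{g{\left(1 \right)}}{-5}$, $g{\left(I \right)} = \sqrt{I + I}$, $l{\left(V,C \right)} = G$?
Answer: $-42004 + \frac{\sqrt{2}}{115380} \approx -42004.0$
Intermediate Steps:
$l{\left(V,C \right)} = -6$
$g{\left(I \right)} = \sqrt{2} \sqrt{I}$ ($g{\left(I \right)} = \sqrt{2 I} = \sqrt{2} \sqrt{I}$)
$R{\left(n,A \right)} = - \frac{\sqrt{2}}{5}$ ($R{\left(n,A \right)} = \frac{\sqrt{2} \sqrt{1}}{-5} = \sqrt{2} \cdot 1 \left(- \frac{1}{5}\right) = \sqrt{2} \left(- \frac{1}{5}\right) = - \frac{\sqrt{2}}{5}$)
$\left(\frac{R{\left(l{\left(-10,4 \right)},f{\left(-12 \right)} \right)}}{-23076} - 13001\right) - 29003 = \left(\frac{\left(- \frac{1}{5}\right) \sqrt{2}}{-23076} - 13001\right) - 29003 = \left(- \frac{\sqrt{2}}{5} \left(- \frac{1}{23076}\right) - 13001\right) - 29003 = \left(\frac{\sqrt{2}}{115380} - 13001\right) - 29003 = \left(-13001 + \frac{\sqrt{2}}{115380}\right) - 29003 = -42004 + \frac{\sqrt{2}}{115380}$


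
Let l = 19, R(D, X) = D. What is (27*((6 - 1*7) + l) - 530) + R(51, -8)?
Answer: 7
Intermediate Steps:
(27*((6 - 1*7) + l) - 530) + R(51, -8) = (27*((6 - 1*7) + 19) - 530) + 51 = (27*((6 - 7) + 19) - 530) + 51 = (27*(-1 + 19) - 530) + 51 = (27*18 - 530) + 51 = (486 - 530) + 51 = -44 + 51 = 7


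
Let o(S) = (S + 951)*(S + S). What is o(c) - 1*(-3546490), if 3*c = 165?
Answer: 3657150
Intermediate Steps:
c = 55 (c = (⅓)*165 = 55)
o(S) = 2*S*(951 + S) (o(S) = (951 + S)*(2*S) = 2*S*(951 + S))
o(c) - 1*(-3546490) = 2*55*(951 + 55) - 1*(-3546490) = 2*55*1006 + 3546490 = 110660 + 3546490 = 3657150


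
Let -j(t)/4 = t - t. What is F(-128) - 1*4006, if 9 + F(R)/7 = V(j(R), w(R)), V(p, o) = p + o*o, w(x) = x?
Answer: 110619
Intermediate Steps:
j(t) = 0 (j(t) = -4*(t - t) = -4*0 = 0)
V(p, o) = p + o²
F(R) = -63 + 7*R² (F(R) = -63 + 7*(0 + R²) = -63 + 7*R²)
F(-128) - 1*4006 = (-63 + 7*(-128)²) - 1*4006 = (-63 + 7*16384) - 4006 = (-63 + 114688) - 4006 = 114625 - 4006 = 110619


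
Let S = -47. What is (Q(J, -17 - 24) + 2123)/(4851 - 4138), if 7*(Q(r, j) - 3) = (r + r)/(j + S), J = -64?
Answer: 163718/54901 ≈ 2.9821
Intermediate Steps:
Q(r, j) = 3 + 2*r/(7*(-47 + j)) (Q(r, j) = 3 + ((r + r)/(j - 47))/7 = 3 + ((2*r)/(-47 + j))/7 = 3 + (2*r/(-47 + j))/7 = 3 + 2*r/(7*(-47 + j)))
(Q(J, -17 - 24) + 2123)/(4851 - 4138) = ((-987 + 2*(-64) + 21*(-17 - 24))/(7*(-47 + (-17 - 24))) + 2123)/(4851 - 4138) = ((-987 - 128 + 21*(-41))/(7*(-47 - 41)) + 2123)/713 = ((⅐)*(-987 - 128 - 861)/(-88) + 2123)*(1/713) = ((⅐)*(-1/88)*(-1976) + 2123)*(1/713) = (247/77 + 2123)*(1/713) = (163718/77)*(1/713) = 163718/54901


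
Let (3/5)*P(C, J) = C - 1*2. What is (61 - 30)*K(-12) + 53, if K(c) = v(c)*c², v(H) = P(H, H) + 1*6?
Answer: -77323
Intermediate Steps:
P(C, J) = -10/3 + 5*C/3 (P(C, J) = 5*(C - 1*2)/3 = 5*(C - 2)/3 = 5*(-2 + C)/3 = -10/3 + 5*C/3)
v(H) = 8/3 + 5*H/3 (v(H) = (-10/3 + 5*H/3) + 1*6 = (-10/3 + 5*H/3) + 6 = 8/3 + 5*H/3)
K(c) = c²*(8/3 + 5*c/3) (K(c) = (8/3 + 5*c/3)*c² = c²*(8/3 + 5*c/3))
(61 - 30)*K(-12) + 53 = (61 - 30)*((⅓)*(-12)²*(8 + 5*(-12))) + 53 = 31*((⅓)*144*(8 - 60)) + 53 = 31*((⅓)*144*(-52)) + 53 = 31*(-2496) + 53 = -77376 + 53 = -77323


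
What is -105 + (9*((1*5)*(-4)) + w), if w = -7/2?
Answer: -577/2 ≈ -288.50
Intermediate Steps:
w = -7/2 (w = -7*½ = -7/2 ≈ -3.5000)
-105 + (9*((1*5)*(-4)) + w) = -105 + (9*((1*5)*(-4)) - 7/2) = -105 + (9*(5*(-4)) - 7/2) = -105 + (9*(-20) - 7/2) = -105 + (-180 - 7/2) = -105 - 367/2 = -577/2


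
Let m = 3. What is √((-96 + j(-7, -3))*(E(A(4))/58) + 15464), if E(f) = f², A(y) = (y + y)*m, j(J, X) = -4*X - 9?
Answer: 2*√3057122/29 ≈ 120.58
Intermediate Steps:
j(J, X) = -9 - 4*X
A(y) = 6*y (A(y) = (y + y)*3 = (2*y)*3 = 6*y)
√((-96 + j(-7, -3))*(E(A(4))/58) + 15464) = √((-96 + (-9 - 4*(-3)))*((6*4)²/58) + 15464) = √((-96 + (-9 + 12))*(24²*(1/58)) + 15464) = √((-96 + 3)*(576*(1/58)) + 15464) = √(-93*288/29 + 15464) = √(-26784/29 + 15464) = √(421672/29) = 2*√3057122/29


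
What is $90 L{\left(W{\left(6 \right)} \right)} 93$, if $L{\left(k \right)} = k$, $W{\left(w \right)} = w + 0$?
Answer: $50220$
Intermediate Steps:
$W{\left(w \right)} = w$
$90 L{\left(W{\left(6 \right)} \right)} 93 = 90 \cdot 6 \cdot 93 = 540 \cdot 93 = 50220$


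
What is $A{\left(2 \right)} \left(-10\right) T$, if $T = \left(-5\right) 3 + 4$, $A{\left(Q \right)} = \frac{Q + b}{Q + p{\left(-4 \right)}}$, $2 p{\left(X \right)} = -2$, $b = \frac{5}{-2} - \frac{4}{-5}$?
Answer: $33$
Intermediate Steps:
$b = - \frac{17}{10}$ ($b = 5 \left(- \frac{1}{2}\right) - - \frac{4}{5} = - \frac{5}{2} + \frac{4}{5} = - \frac{17}{10} \approx -1.7$)
$p{\left(X \right)} = -1$ ($p{\left(X \right)} = \frac{1}{2} \left(-2\right) = -1$)
$A{\left(Q \right)} = \frac{- \frac{17}{10} + Q}{-1 + Q}$ ($A{\left(Q \right)} = \frac{Q - \frac{17}{10}}{Q - 1} = \frac{- \frac{17}{10} + Q}{-1 + Q}$)
$T = -11$ ($T = -15 + 4 = -11$)
$A{\left(2 \right)} \left(-10\right) T = \frac{- \frac{17}{10} + 2}{-1 + 2} \left(-10\right) \left(-11\right) = 1^{-1} \cdot \frac{3}{10} \left(-10\right) \left(-11\right) = 1 \cdot \frac{3}{10} \left(-10\right) \left(-11\right) = \frac{3}{10} \left(-10\right) \left(-11\right) = \left(-3\right) \left(-11\right) = 33$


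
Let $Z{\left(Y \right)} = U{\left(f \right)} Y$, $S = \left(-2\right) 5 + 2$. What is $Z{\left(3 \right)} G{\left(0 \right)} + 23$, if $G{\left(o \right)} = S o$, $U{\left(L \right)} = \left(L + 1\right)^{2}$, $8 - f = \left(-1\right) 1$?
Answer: $23$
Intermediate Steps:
$f = 9$ ($f = 8 - \left(-1\right) 1 = 8 - -1 = 8 + 1 = 9$)
$U{\left(L \right)} = \left(1 + L\right)^{2}$
$S = -8$ ($S = -10 + 2 = -8$)
$Z{\left(Y \right)} = 100 Y$ ($Z{\left(Y \right)} = \left(1 + 9\right)^{2} Y = 10^{2} Y = 100 Y$)
$G{\left(o \right)} = - 8 o$
$Z{\left(3 \right)} G{\left(0 \right)} + 23 = 100 \cdot 3 \left(\left(-8\right) 0\right) + 23 = 300 \cdot 0 + 23 = 0 + 23 = 23$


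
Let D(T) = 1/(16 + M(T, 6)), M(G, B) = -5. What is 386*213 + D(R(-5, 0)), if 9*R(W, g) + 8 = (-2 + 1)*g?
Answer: 904399/11 ≈ 82218.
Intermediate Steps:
R(W, g) = -8/9 - g/9 (R(W, g) = -8/9 + ((-2 + 1)*g)/9 = -8/9 + (-g)/9 = -8/9 - g/9)
D(T) = 1/11 (D(T) = 1/(16 - 5) = 1/11)
386*213 + D(R(-5, 0)) = 386*213 + 1/11 = 82218 + 1/11 = 904399/11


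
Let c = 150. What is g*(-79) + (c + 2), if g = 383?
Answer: -30105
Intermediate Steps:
g*(-79) + (c + 2) = 383*(-79) + (150 + 2) = -30257 + 152 = -30105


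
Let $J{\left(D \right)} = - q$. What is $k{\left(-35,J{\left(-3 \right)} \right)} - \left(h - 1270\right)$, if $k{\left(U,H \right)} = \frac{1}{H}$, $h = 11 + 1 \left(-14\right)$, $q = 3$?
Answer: $\frac{3818}{3} \approx 1272.7$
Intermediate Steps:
$h = -3$ ($h = 11 - 14 = -3$)
$J{\left(D \right)} = -3$ ($J{\left(D \right)} = \left(-1\right) 3 = -3$)
$k{\left(-35,J{\left(-3 \right)} \right)} - \left(h - 1270\right) = \frac{1}{-3} - \left(-3 - 1270\right) = - \frac{1}{3} - -1273 = - \frac{1}{3} + 1273 = \frac{3818}{3}$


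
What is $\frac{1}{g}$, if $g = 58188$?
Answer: $\frac{1}{58188} \approx 1.7186 \cdot 10^{-5}$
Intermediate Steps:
$\frac{1}{g} = \frac{1}{58188}$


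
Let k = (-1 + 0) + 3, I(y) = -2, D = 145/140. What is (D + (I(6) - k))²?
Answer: 6889/784 ≈ 8.7870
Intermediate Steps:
D = 29/28 (D = 145*(1/140) = 29/28 ≈ 1.0357)
k = 2 (k = -1 + 3 = 2)
(D + (I(6) - k))² = (29/28 + (-2 - 1*2))² = (29/28 + (-2 - 2))² = (29/28 - 4)² = (-83/28)² = 6889/784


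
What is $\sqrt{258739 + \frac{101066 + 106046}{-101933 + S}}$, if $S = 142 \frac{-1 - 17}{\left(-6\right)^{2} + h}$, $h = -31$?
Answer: $\frac{\sqrt{67884912288148739}}{512221} \approx 508.66$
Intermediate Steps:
$S = - \frac{2556}{5}$ ($S = 142 \frac{-1 - 17}{\left(-6\right)^{2} - 31} = 142 \left(- \frac{18}{36 - 31}\right) = 142 \left(- \frac{18}{5}\right) = - \frac{2556}{5} \approx -511.2$)
$\sqrt{258739 + \frac{101066 + 106046}{-101933 + S}} = \sqrt{258739 + \frac{101066 + 106046}{-101933 - \frac{2556}{5}}} = \sqrt{258739 + \frac{207112}{- \frac{512221}{5}}} = \sqrt{258739 + 207112 \left(- \frac{5}{512221}\right)} = \sqrt{258739 - \frac{1035560}{512221}} = \sqrt{\frac{132530513759}{512221}} = \frac{\sqrt{67884912288148739}}{512221}$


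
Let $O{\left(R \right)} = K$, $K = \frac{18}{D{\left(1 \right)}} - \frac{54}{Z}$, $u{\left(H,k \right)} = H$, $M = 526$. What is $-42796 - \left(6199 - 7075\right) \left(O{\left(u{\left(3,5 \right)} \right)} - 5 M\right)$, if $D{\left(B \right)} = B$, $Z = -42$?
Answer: $- \frac{16308472}{7} \approx -2.3298 \cdot 10^{6}$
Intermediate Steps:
$K = \frac{135}{7}$ ($K = \frac{18}{1} - \frac{54}{-42} = 18 \cdot 1 - - \frac{9}{7} = 18 + \frac{9}{7} = \frac{135}{7} \approx 19.286$)
$O{\left(R \right)} = \frac{135}{7}$
$-42796 - \left(6199 - 7075\right) \left(O{\left(u{\left(3,5 \right)} \right)} - 5 M\right) = -42796 - \left(6199 - 7075\right) \left(\frac{135}{7} - 2630\right) = -42796 - - 876 \left(\frac{135}{7} - 2630\right) = -42796 - \left(-876\right) \left(- \frac{18275}{7}\right) = -42796 - \frac{16008900}{7} = - \frac{16308472}{7}$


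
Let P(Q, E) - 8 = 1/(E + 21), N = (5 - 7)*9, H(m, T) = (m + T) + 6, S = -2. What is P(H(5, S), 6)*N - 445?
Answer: -1769/3 ≈ -589.67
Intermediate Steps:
H(m, T) = 6 + T + m (H(m, T) = (T + m) + 6 = 6 + T + m)
N = -18 (N = -2*9 = -18)
P(Q, E) = 8 + 1/(21 + E) (P(Q, E) = 8 + 1/(E + 21) = 8 + 1/(21 + E))
P(H(5, S), 6)*N - 445 = ((169 + 8*6)/(21 + 6))*(-18) - 445 = ((169 + 48)/27)*(-18) - 445 = ((1/27)*217)*(-18) - 445 = (217/27)*(-18) - 445 = -434/3 - 445 = -1769/3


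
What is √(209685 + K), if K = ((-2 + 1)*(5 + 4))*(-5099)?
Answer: 2*√63894 ≈ 505.55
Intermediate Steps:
K = 45891 (K = -1*9*(-5099) = -9*(-5099) = 45891)
√(209685 + K) = √(209685 + 45891) = √255576 = 2*√63894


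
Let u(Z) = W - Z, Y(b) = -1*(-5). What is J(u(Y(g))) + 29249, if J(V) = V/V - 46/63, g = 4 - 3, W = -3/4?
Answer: 1842704/63 ≈ 29249.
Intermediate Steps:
W = -¾ (W = -3*¼ = -¾ ≈ -0.75000)
g = 1
Y(b) = 5
u(Z) = -¾ - Z
J(V) = 17/63 (J(V) = 1 - 46*1/63 = 1 - 46/63 = 17/63)
J(u(Y(g))) + 29249 = 17/63 + 29249 = 1842704/63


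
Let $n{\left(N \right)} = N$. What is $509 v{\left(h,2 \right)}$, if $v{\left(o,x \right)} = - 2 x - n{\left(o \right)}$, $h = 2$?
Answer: $-3054$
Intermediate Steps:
$v{\left(o,x \right)} = - o - 2 x$ ($v{\left(o,x \right)} = - 2 x - o = - o - 2 x$)
$509 v{\left(h,2 \right)} = 509 \left(\left(-1\right) 2 - 4\right) = 509 \left(-2 - 4\right) = 509 \left(-6\right) = -3054$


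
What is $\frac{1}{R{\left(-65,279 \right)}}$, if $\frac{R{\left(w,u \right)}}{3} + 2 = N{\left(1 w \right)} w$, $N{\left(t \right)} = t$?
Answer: $\frac{1}{12669} \approx 7.8933 \cdot 10^{-5}$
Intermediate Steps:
$R{\left(w,u \right)} = -6 + 3 w^{2}$ ($R{\left(w,u \right)} = -6 + 3 \cdot 1 w w = -6 + 3 w w = -6 + 3 w^{2}$)
$\frac{1}{R{\left(-65,279 \right)}} = \frac{1}{-6 + 3 \left(-65\right)^{2}} = \frac{1}{-6 + 3 \cdot 4225} = \frac{1}{-6 + 12675} = \frac{1}{12669}$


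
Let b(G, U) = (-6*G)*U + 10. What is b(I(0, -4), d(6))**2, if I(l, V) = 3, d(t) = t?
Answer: 9604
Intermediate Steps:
b(G, U) = 10 - 6*G*U (b(G, U) = -6*G*U + 10 = 10 - 6*G*U)
b(I(0, -4), d(6))**2 = (10 - 6*3*6)**2 = (10 - 108)**2 = (-98)**2 = 9604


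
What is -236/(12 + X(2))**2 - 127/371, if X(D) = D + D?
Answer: -30017/23744 ≈ -1.2642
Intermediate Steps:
X(D) = 2*D
-236/(12 + X(2))**2 - 127/371 = -236/(12 + 2*2)**2 - 127/371 = -236/(12 + 4)**2 - 127*1/371 = -236/(16**2) - 127/371 = -236/256 - 127/371 = -236*1/256 - 127/371 = -59/64 - 127/371 = -30017/23744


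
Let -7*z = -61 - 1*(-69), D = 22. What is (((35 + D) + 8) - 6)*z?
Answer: -472/7 ≈ -67.429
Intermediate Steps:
z = -8/7 (z = -(-61 - 1*(-69))/7 = -(-61 + 69)/7 = -⅐*8 = -8/7 ≈ -1.1429)
(((35 + D) + 8) - 6)*z = (((35 + 22) + 8) - 6)*(-8/7) = ((57 + 8) - 6)*(-8/7) = (65 - 6)*(-8/7) = 59*(-8/7) = -472/7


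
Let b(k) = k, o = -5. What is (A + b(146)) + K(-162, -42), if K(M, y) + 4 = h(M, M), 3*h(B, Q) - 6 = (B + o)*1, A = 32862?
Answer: 98851/3 ≈ 32950.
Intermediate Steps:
h(B, Q) = ⅓ + B/3 (h(B, Q) = 2 + ((B - 5)*1)/3 = 2 + ((-5 + B)*1)/3 = 2 + (-5 + B)/3 = 2 + (-5/3 + B/3) = ⅓ + B/3)
K(M, y) = -11/3 + M/3 (K(M, y) = -4 + (⅓ + M/3) = -11/3 + M/3)
(A + b(146)) + K(-162, -42) = (32862 + 146) + (-11/3 + (⅓)*(-162)) = 33008 + (-11/3 - 54) = 33008 - 173/3 = 98851/3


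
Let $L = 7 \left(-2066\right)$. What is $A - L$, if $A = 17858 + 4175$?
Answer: $36495$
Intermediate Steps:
$L = -14462$
$A = 22033$
$A - L = 22033 - -14462 = 22033 + 14462 = 36495$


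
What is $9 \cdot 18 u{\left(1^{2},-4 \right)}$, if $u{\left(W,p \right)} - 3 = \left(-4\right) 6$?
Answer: $-3402$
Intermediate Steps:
$u{\left(W,p \right)} = -21$ ($u{\left(W,p \right)} = 3 - 24 = -21$)
$9 \cdot 18 u{\left(1^{2},-4 \right)} = 9 \cdot 18 \left(-21\right) = 162 \left(-21\right) = -3402$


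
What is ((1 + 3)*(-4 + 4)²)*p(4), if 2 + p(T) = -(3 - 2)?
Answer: 0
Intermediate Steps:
p(T) = -3 (p(T) = -2 - (3 - 2) = -2 - 1*1 = -2 - 1 = -3)
((1 + 3)*(-4 + 4)²)*p(4) = ((1 + 3)*(-4 + 4)²)*(-3) = (4*0²)*(-3) = (4*0)*(-3) = 0*(-3) = 0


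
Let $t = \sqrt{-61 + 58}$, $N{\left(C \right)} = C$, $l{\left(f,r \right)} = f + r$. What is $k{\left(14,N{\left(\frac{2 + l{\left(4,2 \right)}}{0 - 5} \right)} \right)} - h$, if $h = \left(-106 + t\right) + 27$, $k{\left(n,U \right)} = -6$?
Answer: $73 - i \sqrt{3} \approx 73.0 - 1.732 i$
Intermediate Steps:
$t = i \sqrt{3}$ ($t = \sqrt{-3} = i \sqrt{3} \approx 1.732 i$)
$h = -79 + i \sqrt{3}$ ($h = \left(-106 + i \sqrt{3}\right) + 27 = -79 + i \sqrt{3} \approx -79.0 + 1.732 i$)
$k{\left(14,N{\left(\frac{2 + l{\left(4,2 \right)}}{0 - 5} \right)} \right)} - h = -6 - \left(-79 + i \sqrt{3}\right) = -6 + \left(79 - i \sqrt{3}\right) = 73 - i \sqrt{3}$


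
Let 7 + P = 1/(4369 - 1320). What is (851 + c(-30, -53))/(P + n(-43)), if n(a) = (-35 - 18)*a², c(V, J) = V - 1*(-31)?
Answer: -2597748/298814195 ≈ -0.0086935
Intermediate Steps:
c(V, J) = 31 + V (c(V, J) = V + 31 = 31 + V)
n(a) = -53*a²
P = -21342/3049 (P = -7 + 1/(4369 - 1320) = -7 + 1/3049 = -21342/3049 ≈ -6.9997)
(851 + c(-30, -53))/(P + n(-43)) = (851 + (31 - 30))/(-21342/3049 - 53*(-43)²) = (851 + 1)/(-21342/3049 - 53*1849) = 852/(-21342/3049 - 97997) = 852/(-298814195/3049) = 852*(-3049/298814195) = -2597748/298814195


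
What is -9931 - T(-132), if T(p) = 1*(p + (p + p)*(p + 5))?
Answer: -43327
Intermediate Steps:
T(p) = p + 2*p*(5 + p) (T(p) = 1*(p + (2*p)*(5 + p)) = 1*(p + 2*p*(5 + p)) = p + 2*p*(5 + p))
-9931 - T(-132) = -9931 - (-132)*(11 + 2*(-132)) = -9931 - (-132)*(11 - 264) = -9931 - (-132)*(-253) = -9931 - 1*33396 = -9931 - 33396 = -43327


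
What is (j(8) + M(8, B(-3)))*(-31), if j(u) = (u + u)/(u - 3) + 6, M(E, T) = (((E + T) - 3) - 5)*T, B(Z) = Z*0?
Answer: -1426/5 ≈ -285.20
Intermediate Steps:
B(Z) = 0
M(E, T) = T*(-8 + E + T) (M(E, T) = ((-3 + E + T) - 5)*T = (-8 + E + T)*T = T*(-8 + E + T))
j(u) = 6 + 2*u/(-3 + u) (j(u) = (2*u)/(-3 + u) + 6 = 2*u/(-3 + u) + 6 = 6 + 2*u/(-3 + u))
(j(8) + M(8, B(-3)))*(-31) = (2*(-9 + 4*8)/(-3 + 8) + 0*(-8 + 8 + 0))*(-31) = (2*(-9 + 32)/5 + 0*0)*(-31) = (2*(⅕)*23 + 0)*(-31) = (46/5 + 0)*(-31) = (46/5)*(-31) = -1426/5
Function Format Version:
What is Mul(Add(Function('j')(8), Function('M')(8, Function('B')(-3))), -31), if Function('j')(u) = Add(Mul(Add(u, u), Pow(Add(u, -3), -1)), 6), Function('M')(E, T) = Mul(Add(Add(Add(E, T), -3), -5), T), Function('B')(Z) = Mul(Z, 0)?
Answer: Rational(-1426, 5) ≈ -285.20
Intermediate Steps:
Function('B')(Z) = 0
Function('M')(E, T) = Mul(T, Add(-8, E, T)) (Function('M')(E, T) = Mul(Add(Add(-3, E, T), -5), T) = Mul(Add(-8, E, T), T) = Mul(T, Add(-8, E, T)))
Function('j')(u) = Add(6, Mul(2, u, Pow(Add(-3, u), -1))) (Function('j')(u) = Add(Mul(Mul(2, u), Pow(Add(-3, u), -1)), 6) = Add(Mul(2, u, Pow(Add(-3, u), -1)), 6) = Add(6, Mul(2, u, Pow(Add(-3, u), -1))))
Mul(Add(Function('j')(8), Function('M')(8, Function('B')(-3))), -31) = Mul(Add(Mul(2, Pow(Add(-3, 8), -1), Add(-9, Mul(4, 8))), Mul(0, Add(-8, 8, 0))), -31) = Mul(Add(Mul(2, Pow(5, -1), Add(-9, 32)), Mul(0, 0)), -31) = Mul(Add(Mul(2, Rational(1, 5), 23), 0), -31) = Mul(Add(Rational(46, 5), 0), -31) = Mul(Rational(46, 5), -31) = Rational(-1426, 5)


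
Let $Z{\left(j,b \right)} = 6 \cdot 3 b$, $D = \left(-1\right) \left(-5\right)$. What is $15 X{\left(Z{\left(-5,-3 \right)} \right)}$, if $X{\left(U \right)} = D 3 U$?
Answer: $-12150$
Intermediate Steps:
$D = 5$
$Z{\left(j,b \right)} = 18 b$
$X{\left(U \right)} = 15 U$ ($X{\left(U \right)} = 5 \cdot 3 U = 15 U$)
$15 X{\left(Z{\left(-5,-3 \right)} \right)} = 15 \cdot 15 \cdot 18 \left(-3\right) = 15 \cdot 15 \left(-54\right) = 15 \left(-810\right) = -12150$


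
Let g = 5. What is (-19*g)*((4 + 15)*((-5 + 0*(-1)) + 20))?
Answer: -27075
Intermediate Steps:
(-19*g)*((4 + 15)*((-5 + 0*(-1)) + 20)) = (-19*5)*((4 + 15)*((-5 + 0*(-1)) + 20)) = -1805*((-5 + 0) + 20) = -1805*(-5 + 20) = -1805*15 = -95*285 = -27075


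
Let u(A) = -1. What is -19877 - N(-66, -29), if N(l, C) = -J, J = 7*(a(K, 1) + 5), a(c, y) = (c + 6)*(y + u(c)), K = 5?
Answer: -19842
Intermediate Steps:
a(c, y) = (-1 + y)*(6 + c) (a(c, y) = (c + 6)*(y - 1) = (6 + c)*(-1 + y) = (-1 + y)*(6 + c))
J = 35 (J = 7*((-6 - 1*5 + 6*1 + 5*1) + 5) = 7*((-6 - 5 + 6 + 5) + 5) = 7*(0 + 5) = 7*5 = 35)
N(l, C) = -35 (N(l, C) = -1*35 = -35)
-19877 - N(-66, -29) = -19877 - 1*(-35) = -19877 + 35 = -19842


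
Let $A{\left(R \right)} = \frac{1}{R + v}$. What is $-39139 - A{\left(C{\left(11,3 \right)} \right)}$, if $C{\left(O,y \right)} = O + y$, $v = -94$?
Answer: $- \frac{3131119}{80} \approx -39139.0$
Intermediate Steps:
$A{\left(R \right)} = \frac{1}{-94 + R}$ ($A{\left(R \right)} = \frac{1}{R - 94} = \frac{1}{-94 + R}$)
$-39139 - A{\left(C{\left(11,3 \right)} \right)} = -39139 - \frac{1}{-94 + \left(11 + 3\right)} = -39139 - \frac{1}{-94 + 14} = -39139 - \frac{1}{-80} = -39139 - - \frac{1}{80} = -39139 + \frac{1}{80} = - \frac{3131119}{80}$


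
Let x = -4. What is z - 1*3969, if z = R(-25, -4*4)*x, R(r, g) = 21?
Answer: -4053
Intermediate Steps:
z = -84 (z = 21*(-4) = -84)
z - 1*3969 = -84 - 1*3969 = -84 - 3969 = -4053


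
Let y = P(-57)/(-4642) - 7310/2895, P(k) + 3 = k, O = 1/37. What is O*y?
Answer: -3375932/49722783 ≈ -0.067895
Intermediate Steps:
O = 1/37 ≈ 0.027027
P(k) = -3 + k
y = -3375932/1343859 (y = (-3 - 57)/(-4642) - 7310/2895 = -60*(-1/4642) - 7310*1/2895 = 30/2321 - 1462/579 = -3375932/1343859 ≈ -2.5121)
O*y = (1/37)*(-3375932/1343859) = -3375932/49722783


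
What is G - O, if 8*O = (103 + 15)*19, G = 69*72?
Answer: 18751/4 ≈ 4687.8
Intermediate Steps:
G = 4968
O = 1121/4 (O = ((103 + 15)*19)/8 = (118*19)/8 = (⅛)*2242 = 1121/4 ≈ 280.25)
G - O = 4968 - 1*1121/4 = 4968 - 1121/4 = 18751/4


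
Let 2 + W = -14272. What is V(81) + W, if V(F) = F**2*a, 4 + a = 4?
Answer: -14274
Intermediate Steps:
a = 0 (a = -4 + 4 = 0)
W = -14274 (W = -2 - 14272 = -14274)
V(F) = 0 (V(F) = F**2*0 = 0)
V(81) + W = 0 - 14274 = -14274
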